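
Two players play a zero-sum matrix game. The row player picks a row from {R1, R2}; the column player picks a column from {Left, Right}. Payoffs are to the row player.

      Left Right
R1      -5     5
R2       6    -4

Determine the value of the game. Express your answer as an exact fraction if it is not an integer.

Row minima: R1 → -5, R2 → -4; maximin = -4.
Column maxima: Left → 6, Right → 5; minimax = 5.
-4 ≠ 5, so there is no saddle point; optimal play is mixed.
Let the row player play R1 with probability p. Expected payoff against Left: (-5)p + 6(1−p) = −11p + 6; against Right: 5p + (-4)(1−p) = 9p − 4.
Setting these equal: −11p + 6 = 9p − 4 ⇒ −20p = -10 ⇒ p = 1/2, and the value is (-11)·(1/2) + 6 = 1/2.
For the column player: with q = P(Left), equating R1's and R2's payoffs gives −10q + 5 = 10q − 4 ⇒ q = 9/20.

1/2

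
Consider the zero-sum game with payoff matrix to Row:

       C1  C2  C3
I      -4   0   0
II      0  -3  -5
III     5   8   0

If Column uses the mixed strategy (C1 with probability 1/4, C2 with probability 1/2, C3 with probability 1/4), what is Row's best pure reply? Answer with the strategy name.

Expected payoff of I: (1/4)·(-4) + (1/2)·0 + (1/4)·0 = -1.
Expected payoff of II: (1/4)·0 + (1/2)·(-3) + (1/4)·(-5) = -11/4.
Expected payoff of III: (1/4)·5 + (1/2)·8 + (1/4)·0 = 21/4.
The largest is 21/4, so Row's best response is III.

III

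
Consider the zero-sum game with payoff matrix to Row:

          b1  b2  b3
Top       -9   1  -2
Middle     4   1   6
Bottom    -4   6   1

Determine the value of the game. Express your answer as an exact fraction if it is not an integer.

28/13

Row minima: Top → -9, Middle → 1, Bottom → -4; maximin = 1.
Column maxima: b1 → 4, b2 → 6, b3 → 6; minimax = 4.
1 ≠ 4, so there is no saddle point; optimal play is mixed.
Top is strictly dominated by Bottom, so Row never plays it.
b3 is strictly dominated by b1 (it gives Row strictly more in every row), so Column never plays it.
On the remaining 2×2 (Middle, Bottom vs b1, b2):
Let Row play Middle with probability p. Expected payoff against b1: 4p + (-4)(1−p) = 8p − 4; against b2: 1p + 6(1−p) = −5p + 6.
Setting these equal: 8p − 4 = −5p + 6 ⇒ 13p = 10 ⇒ p = 10/13, and the value is (8)·(10/13) − 4 = 28/13.
For Column: with q = P(b1), equating Middle's and Bottom's payoffs gives 3q + 1 = −10q + 6 ⇒ q = 5/13.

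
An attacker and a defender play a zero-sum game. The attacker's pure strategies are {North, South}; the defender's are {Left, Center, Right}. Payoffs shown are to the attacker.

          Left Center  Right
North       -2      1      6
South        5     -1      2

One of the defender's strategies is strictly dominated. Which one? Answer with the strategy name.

Right

Center holds the attacker's payoff strictly below Right in every row: 1 < 6, -1 < 2.
So Right is strictly dominated for the defender.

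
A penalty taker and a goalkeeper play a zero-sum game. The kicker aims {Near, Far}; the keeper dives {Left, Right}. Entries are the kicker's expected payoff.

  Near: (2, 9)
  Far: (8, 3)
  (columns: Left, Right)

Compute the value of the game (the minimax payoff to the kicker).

11/2

Row minima: Near → 2, Far → 3; maximin = 3.
Column maxima: Left → 8, Right → 9; minimax = 8.
3 ≠ 8, so there is no saddle point; optimal play is mixed.
Let the kicker play Near with probability p. Expected payoff against Left: 2p + 8(1−p) = −6p + 8; against Right: 9p + 3(1−p) = 6p + 3.
Setting these equal: −6p + 8 = 6p + 3 ⇒ −12p = -5 ⇒ p = 5/12, and the value is (-6)·(5/12) + 8 = 11/2.
For the keeper: with q = P(Left), equating Near's and Far's payoffs gives −7q + 9 = 5q + 3 ⇒ q = 1/2.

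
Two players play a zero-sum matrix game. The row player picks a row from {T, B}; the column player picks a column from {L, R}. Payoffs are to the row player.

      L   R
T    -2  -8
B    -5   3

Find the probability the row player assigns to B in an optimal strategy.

3/7

Row minima: T → -8, B → -5; maximin = -5.
Column maxima: L → -2, R → 3; minimax = -2.
-5 ≠ -2, so there is no saddle point; optimal play is mixed.
Let the row player play T with probability p. Expected payoff against L: (-2)p + (-5)(1−p) = 3p − 5; against R: (-8)p + 3(1−p) = −11p + 3.
Setting these equal: 3p − 5 = −11p + 3 ⇒ 14p = 8 ⇒ p = 4/7, and the value is (3)·(4/7) − 5 = -23/7.
For the column player: with q = P(L), equating T's and B's payoffs gives 6q − 8 = −8q + 3 ⇒ q = 11/14.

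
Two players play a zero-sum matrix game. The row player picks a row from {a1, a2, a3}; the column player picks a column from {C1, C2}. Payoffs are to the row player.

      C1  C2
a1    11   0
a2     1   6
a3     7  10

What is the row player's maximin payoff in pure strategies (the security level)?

7

Row minima: a1 → 0, a2 → 1, a3 → 7.
The best of these is 7.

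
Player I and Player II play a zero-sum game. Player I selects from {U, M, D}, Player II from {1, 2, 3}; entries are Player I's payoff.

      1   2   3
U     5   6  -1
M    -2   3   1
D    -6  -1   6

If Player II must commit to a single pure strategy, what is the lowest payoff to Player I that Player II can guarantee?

Column maxima: 1 → 5, 2 → 6, 3 → 6.
The smallest of these is 5.

5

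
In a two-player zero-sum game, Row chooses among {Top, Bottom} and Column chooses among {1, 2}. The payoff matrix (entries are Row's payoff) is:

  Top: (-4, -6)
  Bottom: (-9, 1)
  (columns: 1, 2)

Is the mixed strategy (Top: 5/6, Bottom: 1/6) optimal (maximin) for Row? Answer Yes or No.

Yes

Against 1 this mix gives (5/6)·(-4) + (1/6)·(-9) = -29/6.
Against 2 this mix gives (5/6)·(-6) + (1/6)·1 = -29/6.
All of Column's active replies (1, 2) yield -29/6, and no column does worse for Row. The mix makes Column indifferent and guarantees -29/6, so it is optimal.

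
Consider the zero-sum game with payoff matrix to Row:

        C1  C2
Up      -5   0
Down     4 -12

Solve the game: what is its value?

Row minima: Up → -5, Down → -12; maximin = -5.
Column maxima: C1 → 4, C2 → 0; minimax = 0.
-5 ≠ 0, so there is no saddle point; optimal play is mixed.
Let Row play Up with probability p. Expected payoff against C1: (-5)p + 4(1−p) = −9p + 4; against C2: 0p + (-12)(1−p) = 12p − 12.
Setting these equal: −9p + 4 = 12p − 12 ⇒ −21p = -16 ⇒ p = 16/21, and the value is (-9)·(16/21) + 4 = -20/7.
For Column: with q = P(C1), equating Up's and Down's payoffs gives −5q = 16q − 12 ⇒ q = 4/7.

-20/7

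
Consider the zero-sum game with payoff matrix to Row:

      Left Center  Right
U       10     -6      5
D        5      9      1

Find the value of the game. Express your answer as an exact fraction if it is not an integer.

51/19

Row minima: U → -6, D → 1; maximin = 1.
Column maxima: Left → 10, Center → 9, Right → 5; minimax = 5.
1 ≠ 5, so there is no saddle point; optimal play is mixed.
Left is strictly dominated by Right (it gives Row strictly more in every row), so Column never plays it.
On the remaining 2×2 (U, D vs Center, Right):
Let Row play U with probability p. Expected payoff against Center: (-6)p + 9(1−p) = −15p + 9; against Right: 5p + 1(1−p) = 4p + 1.
Setting these equal: −15p + 9 = 4p + 1 ⇒ −19p = -8 ⇒ p = 8/19, and the value is (-15)·(8/19) + 9 = 51/19.
For Column: with q = P(Center), equating U's and D's payoffs gives −11q + 5 = 8q + 1 ⇒ q = 4/19.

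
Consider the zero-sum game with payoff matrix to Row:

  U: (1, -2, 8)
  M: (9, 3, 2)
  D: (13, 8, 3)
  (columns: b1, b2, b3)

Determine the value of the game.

Row minima: U → -2, M → 2, D → 3; maximin = 3.
Column maxima: b1 → 13, b2 → 8, b3 → 8; minimax = 8.
3 ≠ 8, so there is no saddle point; optimal play is mixed.
M is strictly dominated by D, so Row never plays it.
b1 is strictly dominated by b2 (it gives Row strictly more in every row), so Column never plays it.
On the remaining 2×2 (U, D vs b2, b3):
Let Row play U with probability p. Expected payoff against b2: (-2)p + 8(1−p) = −10p + 8; against b3: 8p + 3(1−p) = 5p + 3.
Setting these equal: −10p + 8 = 5p + 3 ⇒ −15p = -5 ⇒ p = 1/3, and the value is (-10)·(1/3) + 8 = 14/3.
For Column: with q = P(b2), equating U's and D's payoffs gives −10q + 8 = 5q + 3 ⇒ q = 1/3.

14/3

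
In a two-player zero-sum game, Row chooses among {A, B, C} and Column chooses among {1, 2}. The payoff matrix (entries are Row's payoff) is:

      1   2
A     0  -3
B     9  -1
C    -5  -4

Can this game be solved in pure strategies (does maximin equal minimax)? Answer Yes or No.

Yes

Row minima: A → -3, B → -1, C → -5; maximin = -1.
Column maxima: 1 → 9, 2 → -1; minimax = -1.
maximin = minimax = -1, so a saddle point exists.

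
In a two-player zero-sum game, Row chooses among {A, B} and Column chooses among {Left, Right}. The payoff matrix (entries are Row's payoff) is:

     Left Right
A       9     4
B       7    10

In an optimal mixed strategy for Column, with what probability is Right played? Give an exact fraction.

Row minima: A → 4, B → 7; maximin = 7.
Column maxima: Left → 9, Right → 10; minimax = 9.
7 ≠ 9, so there is no saddle point; optimal play is mixed.
Let Row play A with probability p. Expected payoff against Left: 9p + 7(1−p) = 2p + 7; against Right: 4p + 10(1−p) = −6p + 10.
Setting these equal: 2p + 7 = −6p + 10 ⇒ 8p = 3 ⇒ p = 3/8, and the value is (2)·(3/8) + 7 = 31/4.
For Column: with q = P(Left), equating A's and B's payoffs gives 5q + 4 = −3q + 10 ⇒ q = 3/4.

1/4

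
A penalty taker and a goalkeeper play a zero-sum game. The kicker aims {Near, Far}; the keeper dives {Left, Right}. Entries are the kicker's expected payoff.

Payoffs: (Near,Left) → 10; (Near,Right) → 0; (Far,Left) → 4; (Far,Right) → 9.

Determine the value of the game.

6

Row minima: Near → 0, Far → 4; maximin = 4.
Column maxima: Left → 10, Right → 9; minimax = 9.
4 ≠ 9, so there is no saddle point; optimal play is mixed.
Let the kicker play Near with probability p. Expected payoff against Left: 10p + 4(1−p) = 6p + 4; against Right: 0p + 9(1−p) = −9p + 9.
Setting these equal: 6p + 4 = −9p + 9 ⇒ 15p = 5 ⇒ p = 1/3, and the value is (6)·(1/3) + 4 = 6.
For the keeper: with q = P(Left), equating Near's and Far's payoffs gives 10q = −5q + 9 ⇒ q = 3/5.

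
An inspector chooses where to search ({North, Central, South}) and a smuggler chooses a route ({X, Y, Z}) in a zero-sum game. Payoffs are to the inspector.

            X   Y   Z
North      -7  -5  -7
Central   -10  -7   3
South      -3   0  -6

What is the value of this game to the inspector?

-69/16

Row minima: North → -7, Central → -10, South → -6; maximin = -6.
Column maxima: X → -3, Y → 0, Z → 3; minimax = -3.
-6 ≠ -3, so there is no saddle point; optimal play is mixed.
North is strictly dominated by South, so the inspector never plays it.
Y is strictly dominated by X (it gives the inspector strictly more in every row), so the smuggler never plays it.
On the remaining 2×2 (Central, South vs X, Z):
Let the inspector play Central with probability p. Expected payoff against X: (-10)p + (-3)(1−p) = −7p − 3; against Z: 3p + (-6)(1−p) = 9p − 6.
Setting these equal: −7p − 3 = 9p − 6 ⇒ −16p = -3 ⇒ p = 3/16, and the value is (-7)·(3/16) − 3 = -69/16.
For the smuggler: with q = P(X), equating Central's and South's payoffs gives −13q + 3 = 3q − 6 ⇒ q = 9/16.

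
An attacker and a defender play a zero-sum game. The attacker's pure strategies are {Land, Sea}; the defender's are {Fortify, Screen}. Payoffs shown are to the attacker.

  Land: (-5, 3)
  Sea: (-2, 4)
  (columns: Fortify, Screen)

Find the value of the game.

Row minima: Land → -5, Sea → -2; maximin = -2.
Column maxima: Fortify → -2, Screen → 4; minimax = -2.
Since maximin = minimax = -2, there is a saddle point and the value is -2.

-2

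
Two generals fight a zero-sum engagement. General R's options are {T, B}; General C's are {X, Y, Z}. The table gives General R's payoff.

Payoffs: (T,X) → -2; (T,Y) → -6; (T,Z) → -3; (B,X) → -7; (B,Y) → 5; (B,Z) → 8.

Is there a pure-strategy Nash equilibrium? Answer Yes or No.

No

Row minima: T → -6, B → -7; maximin = -6.
Column maxima: X → -2, Y → 5, Z → 8; minimax = -2.
-6 ≠ -2, so no pure-strategy equilibrium exists.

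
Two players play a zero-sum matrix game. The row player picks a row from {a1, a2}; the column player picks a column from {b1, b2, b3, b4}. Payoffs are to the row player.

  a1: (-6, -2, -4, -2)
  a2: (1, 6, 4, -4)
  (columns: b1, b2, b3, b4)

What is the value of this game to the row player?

-26/9

Row minima: a1 → -6, a2 → -4; maximin = -4.
Column maxima: b1 → 1, b2 → 6, b3 → 4, b4 → -2; minimax = -2.
-4 ≠ -2, so there is no saddle point; optimal play is mixed.
b2 is strictly dominated by b1 (it gives the row player strictly more in every row), so the column player never plays it.
b3 is strictly dominated by b1 (it gives the row player strictly more in every row), so the column player never plays it.
On the remaining 2×2 (a1, a2 vs b1, b4):
Let the row player play a1 with probability p. Expected payoff against b1: (-6)p + 1(1−p) = −7p + 1; against b4: (-2)p + (-4)(1−p) = 2p − 4.
Setting these equal: −7p + 1 = 2p − 4 ⇒ −9p = -5 ⇒ p = 5/9, and the value is (-7)·(5/9) + 1 = -26/9.
For the column player: with q = P(b1), equating a1's and a2's payoffs gives −4q − 2 = 5q − 4 ⇒ q = 2/9.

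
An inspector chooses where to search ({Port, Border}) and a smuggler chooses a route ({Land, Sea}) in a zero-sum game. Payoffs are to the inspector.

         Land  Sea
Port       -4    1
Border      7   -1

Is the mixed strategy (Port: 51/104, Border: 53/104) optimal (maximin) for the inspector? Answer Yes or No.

Against Land this mix gives (51/104)·(-4) + (53/104)·7 = 167/104.
Against Sea this mix gives (51/104)·1 + (53/104)·(-1) = -1/52.
The smuggler will play Sea, holding the inspector to -1/52. Shifting weight toward the row that does better against Sea would raise this floor (the equalizing mix achieves 3/13 against both Sea and Land), so the proposed strategy is not optimal.

No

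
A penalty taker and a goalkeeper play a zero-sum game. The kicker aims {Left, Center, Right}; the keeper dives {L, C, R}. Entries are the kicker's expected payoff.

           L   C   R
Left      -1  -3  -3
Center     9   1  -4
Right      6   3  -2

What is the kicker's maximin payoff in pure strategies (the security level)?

Row minima: Left → -3, Center → -4, Right → -2.
The best of these is -2.

-2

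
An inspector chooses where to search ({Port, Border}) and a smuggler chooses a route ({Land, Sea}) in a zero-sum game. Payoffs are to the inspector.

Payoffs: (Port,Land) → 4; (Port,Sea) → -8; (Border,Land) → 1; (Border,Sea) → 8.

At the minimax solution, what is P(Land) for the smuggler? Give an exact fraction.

Row minima: Port → -8, Border → 1; maximin = 1.
Column maxima: Land → 4, Sea → 8; minimax = 4.
1 ≠ 4, so there is no saddle point; optimal play is mixed.
Let the inspector play Port with probability p. Expected payoff against Land: 4p + 1(1−p) = 3p + 1; against Sea: (-8)p + 8(1−p) = −16p + 8.
Setting these equal: 3p + 1 = −16p + 8 ⇒ 19p = 7 ⇒ p = 7/19, and the value is (3)·(7/19) + 1 = 40/19.
For the smuggler: with q = P(Land), equating Port's and Border's payoffs gives 12q − 8 = −7q + 8 ⇒ q = 16/19.

16/19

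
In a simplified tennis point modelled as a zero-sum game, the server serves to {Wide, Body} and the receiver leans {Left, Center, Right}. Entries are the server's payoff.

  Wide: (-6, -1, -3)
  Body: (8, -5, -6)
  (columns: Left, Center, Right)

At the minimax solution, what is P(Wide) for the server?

Row minima: Wide → -6, Body → -6; maximin = -6.
Column maxima: Left → 8, Center → -1, Right → -3; minimax = -3.
-6 ≠ -3, so there is no saddle point; optimal play is mixed.
Center is strictly dominated by Right (it gives the server strictly more in every row), so the receiver never plays it.
On the remaining 2×2 (Wide, Body vs Left, Right):
Let the server play Wide with probability p. Expected payoff against Left: (-6)p + 8(1−p) = −14p + 8; against Right: (-3)p + (-6)(1−p) = 3p − 6.
Setting these equal: −14p + 8 = 3p − 6 ⇒ −17p = -14 ⇒ p = 14/17, and the value is (-14)·(14/17) + 8 = -60/17.
For the receiver: with q = P(Left), equating Wide's and Body's payoffs gives −3q − 3 = 14q − 6 ⇒ q = 3/17.

14/17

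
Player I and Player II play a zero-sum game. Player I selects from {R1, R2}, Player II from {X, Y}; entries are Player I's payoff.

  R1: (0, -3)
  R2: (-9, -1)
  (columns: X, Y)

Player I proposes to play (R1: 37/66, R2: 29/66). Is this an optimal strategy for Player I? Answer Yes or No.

Against X this mix gives (37/66)·0 + (29/66)·(-9) = -87/22.
Against Y this mix gives (37/66)·(-3) + (29/66)·(-1) = -70/33.
Player II will play X, holding Player I to -87/22. Shifting weight toward the row that does better against X would raise this floor (the equalizing mix achieves -27/11 against both X and Y), so the proposed strategy is not optimal.

No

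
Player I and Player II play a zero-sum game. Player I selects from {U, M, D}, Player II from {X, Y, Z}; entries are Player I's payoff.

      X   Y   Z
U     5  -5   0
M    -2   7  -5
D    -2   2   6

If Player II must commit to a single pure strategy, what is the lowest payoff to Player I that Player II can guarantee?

Column maxima: X → 5, Y → 7, Z → 6.
The smallest of these is 5.

5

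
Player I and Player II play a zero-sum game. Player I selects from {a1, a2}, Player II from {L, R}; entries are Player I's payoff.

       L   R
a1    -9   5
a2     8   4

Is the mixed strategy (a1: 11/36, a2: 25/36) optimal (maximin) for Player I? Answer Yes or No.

No

Against L this mix gives (11/36)·(-9) + (25/36)·8 = 101/36.
Against R this mix gives (11/36)·5 + (25/36)·4 = 155/36.
Player II will play L, holding Player I to 101/36. Shifting weight toward the row that does better against L would raise this floor (the equalizing mix achieves 38/9 against both L and R), so the proposed strategy is not optimal.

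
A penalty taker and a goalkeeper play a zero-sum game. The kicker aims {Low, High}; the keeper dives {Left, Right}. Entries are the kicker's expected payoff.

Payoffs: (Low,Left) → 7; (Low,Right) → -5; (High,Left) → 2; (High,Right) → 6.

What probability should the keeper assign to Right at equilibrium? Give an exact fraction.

5/16

Row minima: Low → -5, High → 2; maximin = 2.
Column maxima: Left → 7, Right → 6; minimax = 6.
2 ≠ 6, so there is no saddle point; optimal play is mixed.
Let the kicker play Low with probability p. Expected payoff against Left: 7p + 2(1−p) = 5p + 2; against Right: (-5)p + 6(1−p) = −11p + 6.
Setting these equal: 5p + 2 = −11p + 6 ⇒ 16p = 4 ⇒ p = 1/4, and the value is (5)·(1/4) + 2 = 13/4.
For the keeper: with q = P(Left), equating Low's and High's payoffs gives 12q − 5 = −4q + 6 ⇒ q = 11/16.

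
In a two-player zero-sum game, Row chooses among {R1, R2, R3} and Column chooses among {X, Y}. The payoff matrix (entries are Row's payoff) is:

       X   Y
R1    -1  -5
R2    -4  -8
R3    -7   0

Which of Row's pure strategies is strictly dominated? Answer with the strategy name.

R2

R1 gives a strictly higher payoff than R2 against every column: -1 > -4, -5 > -8.
So R2 is strictly dominated and Row never plays it.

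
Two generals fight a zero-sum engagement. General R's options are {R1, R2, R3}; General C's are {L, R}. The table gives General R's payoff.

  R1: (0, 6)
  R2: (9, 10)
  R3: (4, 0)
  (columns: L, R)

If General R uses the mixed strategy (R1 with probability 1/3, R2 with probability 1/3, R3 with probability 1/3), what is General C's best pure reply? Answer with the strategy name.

L

If General C plays L, General R's expected payoff is (1/3)·0 + (1/3)·9 + (1/3)·4 = 13/3.
If General C plays R, General R's expected payoff is (1/3)·6 + (1/3)·10 + (1/3)·0 = 16/3.
General C minimizes General R's payoff; the smallest is 13/3, so the best response is L.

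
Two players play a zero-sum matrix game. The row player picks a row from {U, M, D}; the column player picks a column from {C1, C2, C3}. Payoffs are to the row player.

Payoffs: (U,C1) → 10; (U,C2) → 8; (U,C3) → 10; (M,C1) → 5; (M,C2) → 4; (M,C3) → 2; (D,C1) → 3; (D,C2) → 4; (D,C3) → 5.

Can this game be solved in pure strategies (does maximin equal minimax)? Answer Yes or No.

Row minima: U → 8, M → 2, D → 3; maximin = 8.
Column maxima: C1 → 10, C2 → 8, C3 → 10; minimax = 8.
maximin = minimax = 8, so a saddle point exists.

Yes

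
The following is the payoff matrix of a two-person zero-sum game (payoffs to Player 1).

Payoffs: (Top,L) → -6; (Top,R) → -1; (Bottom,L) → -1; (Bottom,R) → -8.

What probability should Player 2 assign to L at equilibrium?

Row minima: Top → -6, Bottom → -8; maximin = -6.
Column maxima: L → -1, R → -1; minimax = -1.
-6 ≠ -1, so there is no saddle point; optimal play is mixed.
Let Player 1 play Top with probability p. Expected payoff against L: (-6)p + (-1)(1−p) = −5p − 1; against R: (-1)p + (-8)(1−p) = 7p − 8.
Setting these equal: −5p − 1 = 7p − 8 ⇒ −12p = -7 ⇒ p = 7/12, and the value is (-5)·(7/12) − 1 = -47/12.
For Player 2: with q = P(L), equating Top's and Bottom's payoffs gives −5q − 1 = 7q − 8 ⇒ q = 7/12.

7/12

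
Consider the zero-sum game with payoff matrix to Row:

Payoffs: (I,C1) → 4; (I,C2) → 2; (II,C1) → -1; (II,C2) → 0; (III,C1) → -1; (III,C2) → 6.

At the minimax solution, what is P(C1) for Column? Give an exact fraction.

Row minima: I → 2, II → -1, III → -1; maximin = 2.
Column maxima: C1 → 4, C2 → 6; minimax = 4.
2 ≠ 4, so there is no saddle point; optimal play is mixed.
II is strictly dominated by I, so Row never plays it.
On the remaining 2×2 (I, III vs C1, C2):
Let Row play I with probability p. Expected payoff against C1: 4p + (-1)(1−p) = 5p − 1; against C2: 2p + 6(1−p) = −4p + 6.
Setting these equal: 5p − 1 = −4p + 6 ⇒ 9p = 7 ⇒ p = 7/9, and the value is (5)·(7/9) − 1 = 26/9.
For Column: with q = P(C1), equating I's and III's payoffs gives 2q + 2 = −7q + 6 ⇒ q = 4/9.

4/9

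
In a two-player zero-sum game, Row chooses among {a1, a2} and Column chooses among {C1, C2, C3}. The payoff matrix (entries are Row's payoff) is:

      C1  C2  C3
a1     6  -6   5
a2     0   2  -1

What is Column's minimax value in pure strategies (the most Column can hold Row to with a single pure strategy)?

2

Column maxima: C1 → 6, C2 → 2, C3 → 5.
The smallest of these is 2.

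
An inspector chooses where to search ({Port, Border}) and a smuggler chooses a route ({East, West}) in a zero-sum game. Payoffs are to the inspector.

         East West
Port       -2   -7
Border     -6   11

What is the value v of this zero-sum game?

-32/11

Row minima: Port → -7, Border → -6; maximin = -6.
Column maxima: East → -2, West → 11; minimax = -2.
-6 ≠ -2, so there is no saddle point; optimal play is mixed.
Let the inspector play Port with probability p. Expected payoff against East: (-2)p + (-6)(1−p) = 4p − 6; against West: (-7)p + 11(1−p) = −18p + 11.
Setting these equal: 4p − 6 = −18p + 11 ⇒ 22p = 17 ⇒ p = 17/22, and the value is (4)·(17/22) − 6 = -32/11.
For the smuggler: with q = P(East), equating Port's and Border's payoffs gives 5q − 7 = −17q + 11 ⇒ q = 9/11.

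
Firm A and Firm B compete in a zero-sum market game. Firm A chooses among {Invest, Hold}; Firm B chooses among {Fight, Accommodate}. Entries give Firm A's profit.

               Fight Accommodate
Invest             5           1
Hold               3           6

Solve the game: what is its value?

Row minima: Invest → 1, Hold → 3; maximin = 3.
Column maxima: Fight → 5, Accommodate → 6; minimax = 5.
3 ≠ 5, so there is no saddle point; optimal play is mixed.
Let Firm A play Invest with probability p. Expected payoff against Fight: 5p + 3(1−p) = 2p + 3; against Accommodate: 1p + 6(1−p) = −5p + 6.
Setting these equal: 2p + 3 = −5p + 6 ⇒ 7p = 3 ⇒ p = 3/7, and the value is (2)·(3/7) + 3 = 27/7.
For Firm B: with q = P(Fight), equating Invest's and Hold's payoffs gives 4q + 1 = −3q + 6 ⇒ q = 5/7.

27/7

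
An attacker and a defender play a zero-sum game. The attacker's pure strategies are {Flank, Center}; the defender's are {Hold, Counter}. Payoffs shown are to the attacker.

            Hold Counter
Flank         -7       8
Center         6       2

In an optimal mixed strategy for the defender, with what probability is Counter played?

Row minima: Flank → -7, Center → 2; maximin = 2.
Column maxima: Hold → 6, Counter → 8; minimax = 6.
2 ≠ 6, so there is no saddle point; optimal play is mixed.
Let the attacker play Flank with probability p. Expected payoff against Hold: (-7)p + 6(1−p) = −13p + 6; against Counter: 8p + 2(1−p) = 6p + 2.
Setting these equal: −13p + 6 = 6p + 2 ⇒ −19p = -4 ⇒ p = 4/19, and the value is (-13)·(4/19) + 6 = 62/19.
For the defender: with q = P(Hold), equating Flank's and Center's payoffs gives −15q + 8 = 4q + 2 ⇒ q = 6/19.

13/19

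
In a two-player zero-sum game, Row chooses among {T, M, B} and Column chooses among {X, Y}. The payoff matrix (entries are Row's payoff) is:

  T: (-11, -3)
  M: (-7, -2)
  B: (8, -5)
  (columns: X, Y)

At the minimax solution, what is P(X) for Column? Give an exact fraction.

1/6

Row minima: T → -11, M → -7, B → -5; maximin = -5.
Column maxima: X → 8, Y → -2; minimax = -2.
-5 ≠ -2, so there is no saddle point; optimal play is mixed.
T is strictly dominated by M, so Row never plays it.
On the remaining 2×2 (M, B vs X, Y):
Let Row play M with probability p. Expected payoff against X: (-7)p + 8(1−p) = −15p + 8; against Y: (-2)p + (-5)(1−p) = 3p − 5.
Setting these equal: −15p + 8 = 3p − 5 ⇒ −18p = -13 ⇒ p = 13/18, and the value is (-15)·(13/18) + 8 = -17/6.
For Column: with q = P(X), equating M's and B's payoffs gives −5q − 2 = 13q − 5 ⇒ q = 1/6.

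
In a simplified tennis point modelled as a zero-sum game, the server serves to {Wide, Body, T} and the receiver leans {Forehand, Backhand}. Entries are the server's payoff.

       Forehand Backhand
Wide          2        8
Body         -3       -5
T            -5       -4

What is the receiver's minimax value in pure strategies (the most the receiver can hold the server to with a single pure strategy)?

2

Column maxima: Forehand → 2, Backhand → 8.
The smallest of these is 2.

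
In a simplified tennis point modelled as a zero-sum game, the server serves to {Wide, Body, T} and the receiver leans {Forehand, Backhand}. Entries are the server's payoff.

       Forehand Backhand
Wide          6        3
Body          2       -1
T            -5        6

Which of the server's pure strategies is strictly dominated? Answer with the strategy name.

Wide gives a strictly higher payoff than Body against every column: 6 > 2, 3 > -1.
So Body is strictly dominated and the server never plays it.

Body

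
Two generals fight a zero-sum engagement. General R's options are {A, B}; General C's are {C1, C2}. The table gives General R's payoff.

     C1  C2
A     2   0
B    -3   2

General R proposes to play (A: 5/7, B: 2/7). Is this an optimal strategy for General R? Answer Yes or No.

Yes

Against C1 this mix gives (5/7)·2 + (2/7)·(-3) = 4/7.
Against C2 this mix gives (5/7)·0 + (2/7)·2 = 4/7.
All of General C's active replies (C1, C2) yield 4/7, and no column does worse for General R. The mix makes General C indifferent and guarantees 4/7, so it is optimal.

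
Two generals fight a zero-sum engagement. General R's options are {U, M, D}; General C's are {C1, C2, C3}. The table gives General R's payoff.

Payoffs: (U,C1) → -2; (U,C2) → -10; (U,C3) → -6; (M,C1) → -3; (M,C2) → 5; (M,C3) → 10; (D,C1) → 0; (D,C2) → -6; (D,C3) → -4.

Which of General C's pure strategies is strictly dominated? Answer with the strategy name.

C3

C2 holds General R's payoff strictly below C3 in every row: -10 < -6, 5 < 10, -6 < -4.
So C3 is strictly dominated for General C.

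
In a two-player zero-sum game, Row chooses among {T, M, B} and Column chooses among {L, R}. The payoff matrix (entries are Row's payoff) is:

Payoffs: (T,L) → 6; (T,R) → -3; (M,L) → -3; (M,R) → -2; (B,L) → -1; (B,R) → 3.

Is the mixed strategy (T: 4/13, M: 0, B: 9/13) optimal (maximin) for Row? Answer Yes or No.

Yes

Against L this mix gives (4/13)·6 + (9/13)·(-1) = 15/13.
Against R this mix gives (4/13)·(-3) + (9/13)·3 = 15/13.
All of Column's active replies (L, R) yield 15/13, and no column does worse for Row. The mix makes Column indifferent and guarantees 15/13, so it is optimal.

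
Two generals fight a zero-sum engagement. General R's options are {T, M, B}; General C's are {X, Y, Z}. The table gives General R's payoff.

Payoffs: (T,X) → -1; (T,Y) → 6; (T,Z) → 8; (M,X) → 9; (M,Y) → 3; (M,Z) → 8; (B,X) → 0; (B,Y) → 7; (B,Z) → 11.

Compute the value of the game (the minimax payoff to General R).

Row minima: T → -1, M → 3, B → 0; maximin = 3.
Column maxima: X → 9, Y → 7, Z → 11; minimax = 7.
3 ≠ 7, so there is no saddle point; optimal play is mixed.
T is strictly dominated by B, so General R never plays it.
Z is strictly dominated by Y (it gives General R strictly more in every row), so General C never plays it.
On the remaining 2×2 (M, B vs X, Y):
Let General R play M with probability p. Expected payoff against X: 9p + 0(1−p) = 9p; against Y: 3p + 7(1−p) = −4p + 7.
Setting these equal: 9p = −4p + 7 ⇒ 13p = 7 ⇒ p = 7/13, and the value is (9)·(7/13) = 63/13.
For General C: with q = P(X), equating M's and B's payoffs gives 6q + 3 = −7q + 7 ⇒ q = 4/13.

63/13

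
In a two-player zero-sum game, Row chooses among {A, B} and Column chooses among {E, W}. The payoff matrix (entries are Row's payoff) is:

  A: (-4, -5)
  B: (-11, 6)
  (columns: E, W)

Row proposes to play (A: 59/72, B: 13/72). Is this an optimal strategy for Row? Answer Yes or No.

Against E this mix gives (59/72)·(-4) + (13/72)·(-11) = -379/72.
Against W this mix gives (59/72)·(-5) + (13/72)·6 = -217/72.
Column will play E, holding Row to -379/72. Shifting weight toward the row that does better against E would raise this floor (the equalizing mix achieves -79/18 against both E and W), so the proposed strategy is not optimal.

No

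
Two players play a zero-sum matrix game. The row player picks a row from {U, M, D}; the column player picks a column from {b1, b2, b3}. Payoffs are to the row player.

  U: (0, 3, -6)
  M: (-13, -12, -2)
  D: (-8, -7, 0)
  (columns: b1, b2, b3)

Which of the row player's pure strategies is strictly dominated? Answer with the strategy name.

D gives a strictly higher payoff than M against every column: -8 > -13, -7 > -12, 0 > -2.
So M is strictly dominated and the row player never plays it.

M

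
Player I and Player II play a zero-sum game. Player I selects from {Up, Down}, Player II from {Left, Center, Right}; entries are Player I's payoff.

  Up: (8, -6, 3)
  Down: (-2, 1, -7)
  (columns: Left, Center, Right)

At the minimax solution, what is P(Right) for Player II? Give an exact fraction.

Row minima: Up → -6, Down → -7; maximin = -6.
Column maxima: Left → 8, Center → 1, Right → 3; minimax = 1.
-6 ≠ 1, so there is no saddle point; optimal play is mixed.
Left is strictly dominated by Right (it gives Player I strictly more in every row), so Player II never plays it.
On the remaining 2×2 (Up, Down vs Center, Right):
Let Player I play Up with probability p. Expected payoff against Center: (-6)p + 1(1−p) = −7p + 1; against Right: 3p + (-7)(1−p) = 10p − 7.
Setting these equal: −7p + 1 = 10p − 7 ⇒ −17p = -8 ⇒ p = 8/17, and the value is (-7)·(8/17) + 1 = -39/17.
For Player II: with q = P(Center), equating Up's and Down's payoffs gives −9q + 3 = 8q − 7 ⇒ q = 10/17.

7/17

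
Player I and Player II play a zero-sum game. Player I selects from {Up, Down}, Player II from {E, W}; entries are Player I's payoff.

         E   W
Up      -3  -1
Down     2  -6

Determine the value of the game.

Row minima: Up → -3, Down → -6; maximin = -3.
Column maxima: E → 2, W → -1; minimax = -1.
-3 ≠ -1, so there is no saddle point; optimal play is mixed.
Let Player I play Up with probability p. Expected payoff against E: (-3)p + 2(1−p) = −5p + 2; against W: (-1)p + (-6)(1−p) = 5p − 6.
Setting these equal: −5p + 2 = 5p − 6 ⇒ −10p = -8 ⇒ p = 4/5, and the value is (-5)·(4/5) + 2 = -2.
For Player II: with q = P(E), equating Up's and Down's payoffs gives −2q − 1 = 8q − 6 ⇒ q = 1/2.

-2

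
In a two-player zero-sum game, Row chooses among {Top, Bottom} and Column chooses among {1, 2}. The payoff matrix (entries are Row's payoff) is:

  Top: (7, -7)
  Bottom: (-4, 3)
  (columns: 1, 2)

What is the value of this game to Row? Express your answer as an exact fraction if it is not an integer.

Row minima: Top → -7, Bottom → -4; maximin = -4.
Column maxima: 1 → 7, 2 → 3; minimax = 3.
-4 ≠ 3, so there is no saddle point; optimal play is mixed.
Let Row play Top with probability p. Expected payoff against 1: 7p + (-4)(1−p) = 11p − 4; against 2: (-7)p + 3(1−p) = −10p + 3.
Setting these equal: 11p − 4 = −10p + 3 ⇒ 21p = 7 ⇒ p = 1/3, and the value is (11)·(1/3) − 4 = -1/3.
For Column: with q = P(1), equating Top's and Bottom's payoffs gives 14q − 7 = −7q + 3 ⇒ q = 10/21.

-1/3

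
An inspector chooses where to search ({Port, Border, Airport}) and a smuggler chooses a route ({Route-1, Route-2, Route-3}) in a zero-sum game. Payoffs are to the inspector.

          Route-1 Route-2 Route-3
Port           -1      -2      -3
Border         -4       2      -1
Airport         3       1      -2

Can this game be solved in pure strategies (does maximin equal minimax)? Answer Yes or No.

No

Row minima: Port → -3, Border → -4, Airport → -2; maximin = -2.
Column maxima: Route-1 → 3, Route-2 → 2, Route-3 → -1; minimax = -1.
-2 ≠ -1, so no pure-strategy equilibrium exists.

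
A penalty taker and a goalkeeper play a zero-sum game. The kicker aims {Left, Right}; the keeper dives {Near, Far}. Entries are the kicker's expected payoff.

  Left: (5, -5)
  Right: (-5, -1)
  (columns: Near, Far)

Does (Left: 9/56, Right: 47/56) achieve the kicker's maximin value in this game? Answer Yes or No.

No

Against Near this mix gives (9/56)·5 + (47/56)·(-5) = -95/28.
Against Far this mix gives (9/56)·(-5) + (47/56)·(-1) = -23/14.
The keeper will play Near, holding the kicker to -95/28. Shifting weight toward the row that does better against Near would raise this floor (the equalizing mix achieves -15/7 against both Near and Far), so the proposed strategy is not optimal.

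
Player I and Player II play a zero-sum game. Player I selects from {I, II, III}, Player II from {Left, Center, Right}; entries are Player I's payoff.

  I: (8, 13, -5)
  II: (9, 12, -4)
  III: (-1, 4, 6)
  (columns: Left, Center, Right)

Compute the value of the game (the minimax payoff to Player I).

Row minima: I → -5, II → -4, III → -1; maximin = -1.
Column maxima: Left → 9, Center → 13, Right → 6; minimax = 6.
-1 ≠ 6, so there is no saddle point; optimal play is mixed.
Center is strictly dominated by Left (it gives Player I strictly more in every row), so Player II never plays it.
With Center eliminated, I is strictly dominated by II (II gives Player I strictly more in every remaining column), so Player I never plays it.
On the remaining 2×2 (II, III vs Left, Right):
Let Player I play II with probability p. Expected payoff against Left: 9p + (-1)(1−p) = 10p − 1; against Right: (-4)p + 6(1−p) = −10p + 6.
Setting these equal: 10p − 1 = −10p + 6 ⇒ 20p = 7 ⇒ p = 7/20, and the value is (10)·(7/20) − 1 = 5/2.
For Player II: with q = P(Left), equating II's and III's payoffs gives 13q − 4 = −7q + 6 ⇒ q = 1/2.

5/2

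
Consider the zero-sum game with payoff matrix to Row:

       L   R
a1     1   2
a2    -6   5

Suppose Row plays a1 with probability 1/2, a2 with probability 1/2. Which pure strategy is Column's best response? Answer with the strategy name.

If Column plays L, Row's expected payoff is (1/2)·1 + (1/2)·(-6) = -5/2.
If Column plays R, Row's expected payoff is (1/2)·2 + (1/2)·5 = 7/2.
Column minimizes Row's payoff; the smallest is -5/2, so the best response is L.

L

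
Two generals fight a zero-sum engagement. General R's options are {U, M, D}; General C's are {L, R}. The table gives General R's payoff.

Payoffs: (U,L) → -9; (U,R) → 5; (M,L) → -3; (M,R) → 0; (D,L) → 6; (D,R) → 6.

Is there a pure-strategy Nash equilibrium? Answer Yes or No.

Row minima: U → -9, M → -3, D → 6; maximin = 6.
Column maxima: L → 6, R → 6; minimax = 6.
maximin = minimax = 6, so a saddle point exists.

Yes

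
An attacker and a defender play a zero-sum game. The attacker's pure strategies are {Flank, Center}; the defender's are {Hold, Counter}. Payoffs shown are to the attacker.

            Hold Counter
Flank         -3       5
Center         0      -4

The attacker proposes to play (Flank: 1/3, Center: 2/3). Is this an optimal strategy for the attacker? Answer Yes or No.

Against Hold this mix gives (1/3)·(-3) + (2/3)·0 = -1.
Against Counter this mix gives (1/3)·5 + (2/3)·(-4) = -1.
All of the defender's active replies (Hold, Counter) yield -1, and no column does worse for the attacker. The mix makes the defender indifferent and guarantees -1, so it is optimal.

Yes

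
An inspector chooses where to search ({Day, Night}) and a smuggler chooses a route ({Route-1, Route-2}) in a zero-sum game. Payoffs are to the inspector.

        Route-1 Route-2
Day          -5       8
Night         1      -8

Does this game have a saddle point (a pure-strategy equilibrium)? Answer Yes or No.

No

Row minima: Day → -5, Night → -8; maximin = -5.
Column maxima: Route-1 → 1, Route-2 → 8; minimax = 1.
-5 ≠ 1, so no pure-strategy equilibrium exists.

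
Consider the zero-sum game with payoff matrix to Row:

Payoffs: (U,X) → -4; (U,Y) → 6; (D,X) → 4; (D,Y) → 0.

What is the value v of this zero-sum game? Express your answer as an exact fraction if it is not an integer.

12/7

Row minima: U → -4, D → 0; maximin = 0.
Column maxima: X → 4, Y → 6; minimax = 4.
0 ≠ 4, so there is no saddle point; optimal play is mixed.
Let Row play U with probability p. Expected payoff against X: (-4)p + 4(1−p) = −8p + 4; against Y: 6p + 0(1−p) = 6p.
Setting these equal: −8p + 4 = 6p ⇒ −14p = -4 ⇒ p = 2/7, and the value is (-8)·(2/7) + 4 = 12/7.
For Column: with q = P(X), equating U's and D's payoffs gives −10q + 6 = 4q ⇒ q = 3/7.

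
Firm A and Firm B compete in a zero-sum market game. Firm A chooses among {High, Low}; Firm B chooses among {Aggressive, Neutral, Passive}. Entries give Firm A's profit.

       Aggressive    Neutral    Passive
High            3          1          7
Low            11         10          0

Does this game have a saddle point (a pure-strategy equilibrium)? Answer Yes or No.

Row minima: High → 1, Low → 0; maximin = 1.
Column maxima: Aggressive → 11, Neutral → 10, Passive → 7; minimax = 7.
1 ≠ 7, so no pure-strategy equilibrium exists.

No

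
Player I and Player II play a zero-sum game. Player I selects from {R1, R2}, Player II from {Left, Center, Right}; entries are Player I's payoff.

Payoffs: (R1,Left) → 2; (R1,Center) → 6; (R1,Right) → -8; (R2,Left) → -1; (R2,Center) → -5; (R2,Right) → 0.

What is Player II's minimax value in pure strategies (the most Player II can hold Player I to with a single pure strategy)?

0

Column maxima: Left → 2, Center → 6, Right → 0.
The smallest of these is 0.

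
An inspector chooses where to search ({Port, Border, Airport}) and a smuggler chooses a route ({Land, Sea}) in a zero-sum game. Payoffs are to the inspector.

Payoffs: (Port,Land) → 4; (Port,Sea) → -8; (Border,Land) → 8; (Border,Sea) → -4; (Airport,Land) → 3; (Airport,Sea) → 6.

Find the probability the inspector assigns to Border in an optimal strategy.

1/5

Row minima: Port → -8, Border → -4, Airport → 3; maximin = 3.
Column maxima: Land → 8, Sea → 6; minimax = 6.
3 ≠ 6, so there is no saddle point; optimal play is mixed.
Port is strictly dominated by Border, so the inspector never plays it.
On the remaining 2×2 (Border, Airport vs Land, Sea):
Let the inspector play Border with probability p. Expected payoff against Land: 8p + 3(1−p) = 5p + 3; against Sea: (-4)p + 6(1−p) = −10p + 6.
Setting these equal: 5p + 3 = −10p + 6 ⇒ 15p = 3 ⇒ p = 1/5, and the value is (5)·(1/5) + 3 = 4.
For the smuggler: with q = P(Land), equating Border's and Airport's payoffs gives 12q − 4 = −3q + 6 ⇒ q = 2/3.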